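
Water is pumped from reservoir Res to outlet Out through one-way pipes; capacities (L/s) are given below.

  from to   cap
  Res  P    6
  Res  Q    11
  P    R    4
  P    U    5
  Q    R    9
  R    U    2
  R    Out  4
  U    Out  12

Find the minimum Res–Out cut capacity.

11

Augment Res→P→R→Out: bottleneck 4, flow now 4.
Augment Res→P→U→Out: bottleneck 2, flow now 6.
Augment Res→Q→R→U→Out: bottleneck 2, flow now 8.
Augment Res→Q→R→P→U→Out: bottleneck 3, flow now 11. (uses reverse residual edge)
No augmenting path remains; maximum flow = 11.
By max-flow min-cut, the minimum cut capacity equals the max flow.
In the residual graph, reachable from Res: {Res, P, Q, R}.
Min-cut edges: P→U (5), R→U (2), R→Out (4); capacity 5 + 2 + 4 = 11.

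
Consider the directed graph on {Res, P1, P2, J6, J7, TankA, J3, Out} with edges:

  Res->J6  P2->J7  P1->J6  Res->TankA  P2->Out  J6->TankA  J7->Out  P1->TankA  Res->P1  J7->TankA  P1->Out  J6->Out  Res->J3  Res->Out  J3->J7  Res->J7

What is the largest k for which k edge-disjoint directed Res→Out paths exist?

Assign every edge capacity 1; by Menger, the answer equals the max flow.
Path Res→Out (+1); total 1.
Path Res→P1→Out (+1); total 2.
Path Res→J6→Out (+1); total 3.
Path Res→J7→Out (+1); total 4.
No residual Res→Out path; max flow = 4.
Certifying cut of size 4: {J7→Out, Res→J6, Res→Out, Res→P1}.

4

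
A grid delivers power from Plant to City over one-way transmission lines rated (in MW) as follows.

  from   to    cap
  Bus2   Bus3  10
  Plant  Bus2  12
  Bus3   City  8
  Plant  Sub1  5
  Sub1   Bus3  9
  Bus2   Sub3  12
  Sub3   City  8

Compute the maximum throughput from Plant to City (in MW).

16

Augment Plant→Bus2→Bus3→City: bottleneck 8, flow now 8.
Augment Plant→Bus2→Sub3→City: bottleneck 4, flow now 12.
Augment Plant→Sub1→Bus3→Bus2→Sub3→City: bottleneck 4, flow now 16. (uses reverse residual edge)
No augmenting path remains; maximum flow = 16.
In the residual graph, reachable from Plant: {Plant, Bus2, Sub1, Bus3, Sub3}.
Min-cut edges: Bus3→City (8), Sub3→City (8); capacity 8 + 8 = 16.
This cut is saturated, so no flow can exceed 16.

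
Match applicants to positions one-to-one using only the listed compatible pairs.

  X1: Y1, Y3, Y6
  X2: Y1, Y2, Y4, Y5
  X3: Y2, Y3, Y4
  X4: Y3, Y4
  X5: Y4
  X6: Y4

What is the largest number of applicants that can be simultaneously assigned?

Unit-capacity flow: source→left, listed edges, right→sink; max matching = max flow.
Augmenting path X1→Y1 (+1); matched 1.
Augmenting path X2→Y2 (+1); matched 2.
Augmenting path X3→Y3 (+1); matched 3.
Augmenting path X4→Y4 (+1); matched 4.
Augmenting path X5→Y4→X4→Y3→X3→Y2→X2→Y5 (+1); matched 5.
No augmenting path remains; maximum matching = 5.
König certificate: {X1, X2, X3, X4, Y4} is a vertex cover of size 5 (every listed pair touches it), so no matching can be larger.

5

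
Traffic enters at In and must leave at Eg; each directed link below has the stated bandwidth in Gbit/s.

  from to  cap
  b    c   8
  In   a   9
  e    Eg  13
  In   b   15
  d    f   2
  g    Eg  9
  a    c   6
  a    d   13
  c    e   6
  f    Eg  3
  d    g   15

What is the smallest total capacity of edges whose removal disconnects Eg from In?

15

Augment In→a→c→e→Eg: bottleneck 6, flow now 6.
Augment In→a→d→f→Eg: bottleneck 2, flow now 8.
Augment In→a→d→g→Eg: bottleneck 1, flow now 9.
Augment In→b→c→a→d→g→Eg: bottleneck 6, flow now 15. (uses reverse residual edge)
No augmenting path remains; maximum flow = 15.
By max-flow min-cut, the minimum cut capacity equals the max flow.
In the residual graph, reachable from In: {In, b, c}.
Min-cut edges: In→a (9), c→e (6); capacity 9 + 6 = 15.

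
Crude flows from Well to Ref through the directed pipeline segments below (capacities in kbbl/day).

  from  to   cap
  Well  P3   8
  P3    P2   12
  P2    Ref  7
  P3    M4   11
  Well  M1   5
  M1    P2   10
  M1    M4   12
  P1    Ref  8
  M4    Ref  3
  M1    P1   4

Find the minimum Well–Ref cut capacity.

Augment Well→M1→P1→Ref: bottleneck 4, flow now 4.
Augment Well→M1→M4→Ref: bottleneck 1, flow now 5.
Augment Well→P3→M4→Ref: bottleneck 2, flow now 7.
Augment Well→P3→P2→Ref: bottleneck 6, flow now 13.
No augmenting path remains; maximum flow = 13.
By max-flow min-cut, the minimum cut capacity equals the max flow.
In the residual graph, reachable from Well: {Well}.
Min-cut edges: Well→M1 (5), Well→P3 (8); capacity 5 + 8 = 13.

13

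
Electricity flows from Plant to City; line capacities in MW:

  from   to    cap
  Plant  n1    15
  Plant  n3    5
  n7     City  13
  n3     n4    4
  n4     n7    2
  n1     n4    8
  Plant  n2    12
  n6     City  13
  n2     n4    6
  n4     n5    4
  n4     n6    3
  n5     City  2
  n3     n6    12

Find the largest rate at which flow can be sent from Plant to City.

12

Augment Plant→n3→n6→City: bottleneck 5, flow now 5.
Augment Plant→n1→n4→n5→City: bottleneck 2, flow now 7.
Augment Plant→n1→n4→n6→City: bottleneck 3, flow now 10.
Augment Plant→n1→n4→n7→City: bottleneck 2, flow now 12.
No augmenting path remains; maximum flow = 12.
In the residual graph, reachable from Plant: {Plant, n1, n2, n4, n5}.
Min-cut edges: Plant→n3 (5), n4→n6 (3), n4→n7 (2), n5→City (2); capacity 5 + 3 + 2 + 2 = 12.
This cut is saturated, so no flow can exceed 12.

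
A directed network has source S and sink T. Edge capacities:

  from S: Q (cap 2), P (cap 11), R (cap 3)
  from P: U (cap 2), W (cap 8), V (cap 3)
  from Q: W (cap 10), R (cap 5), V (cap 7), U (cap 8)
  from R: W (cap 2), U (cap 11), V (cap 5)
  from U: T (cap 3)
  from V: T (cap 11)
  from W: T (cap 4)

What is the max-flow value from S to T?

Augment S→P→U→T: bottleneck 2, flow now 2.
Augment S→P→V→T: bottleneck 3, flow now 5.
Augment S→P→W→T: bottleneck 4, flow now 9.
Augment S→Q→U→T: bottleneck 1, flow now 10.
Augment S→Q→V→T: bottleneck 1, flow now 11.
Augment S→R→V→T: bottleneck 3, flow now 14.
No augmenting path remains; maximum flow = 14.
In the residual graph, reachable from S: {S, P, W}.
Min-cut edges: S→Q (2), S→R (3), P→U (2), P→V (3), W→T (4); capacity 2 + 3 + 2 + 3 + 4 = 14.
This cut is saturated, so no flow can exceed 14.

14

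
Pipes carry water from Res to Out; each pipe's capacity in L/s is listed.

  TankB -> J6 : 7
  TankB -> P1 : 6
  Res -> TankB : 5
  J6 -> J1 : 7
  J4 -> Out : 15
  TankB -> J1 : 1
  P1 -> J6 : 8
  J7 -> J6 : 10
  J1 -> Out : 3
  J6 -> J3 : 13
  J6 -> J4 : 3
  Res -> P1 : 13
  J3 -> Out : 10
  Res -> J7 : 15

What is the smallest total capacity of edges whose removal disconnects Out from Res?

Augment Res→TankB→J1→Out: bottleneck 1, flow now 1.
Augment Res→P1→J6→J4→Out: bottleneck 3, flow now 4.
Augment Res→P1→J6→J3→Out: bottleneck 5, flow now 9.
Augment Res→TankB→J6→J3→Out: bottleneck 4, flow now 13.
Augment Res→J7→J6→J3→Out: bottleneck 1, flow now 14.
Augment Res→J7→J6→J1→Out: bottleneck 2, flow now 16.
No augmenting path remains; maximum flow = 16.
By max-flow min-cut, the minimum cut capacity equals the max flow.
In the residual graph, reachable from Res: {Res, P1, TankB, J7, J6, J3, J1}.
Min-cut edges: J6→J4 (3), J3→Out (10), J1→Out (3); capacity 3 + 10 + 3 = 16.

16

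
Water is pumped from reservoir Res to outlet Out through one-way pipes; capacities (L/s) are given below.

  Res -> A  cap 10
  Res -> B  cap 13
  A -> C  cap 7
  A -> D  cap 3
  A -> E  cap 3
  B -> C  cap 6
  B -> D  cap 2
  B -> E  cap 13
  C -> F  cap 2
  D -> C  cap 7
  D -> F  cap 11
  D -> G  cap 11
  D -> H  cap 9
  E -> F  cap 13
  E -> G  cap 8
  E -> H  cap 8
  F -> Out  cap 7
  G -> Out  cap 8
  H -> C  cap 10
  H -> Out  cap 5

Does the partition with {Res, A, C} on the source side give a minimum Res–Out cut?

No — its capacity is 21, but the minimum cut has capacity 20.

Given cut capacity: 13 + 3 + 3 + 2 = 21.
Augment Res→A→C→F→Out: bottleneck 2, flow now 2.
Augment Res→A→D→F→Out: bottleneck 3, flow now 5.
Augment Res→A→E→F→Out: bottleneck 2, flow now 7.
Augment Res→A→E→G→Out: bottleneck 1, flow now 8.
Augment Res→B→D→G→Out: bottleneck 2, flow now 10.
Augment Res→B→E→G→Out: bottleneck 5, flow now 15.
Augment Res→B→E→H→Out: bottleneck 5, flow now 20.
No augmenting path remains; maximum flow = 20.
In the residual graph, reachable from Res: {Res, A, B, C, D, E, F, G, H}.
Min-cut edges: F→Out (7), G→Out (8), H→Out (5); capacity 7 + 8 + 5 = 20.
Cut capacity 21 exceeds the max flow 20, so it is not minimum.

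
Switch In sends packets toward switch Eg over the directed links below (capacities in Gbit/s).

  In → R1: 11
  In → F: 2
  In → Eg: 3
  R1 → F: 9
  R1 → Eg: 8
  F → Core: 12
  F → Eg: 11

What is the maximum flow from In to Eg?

16

Augment In→Eg: bottleneck 3, flow now 3.
Augment In→R1→Eg: bottleneck 8, flow now 11.
Augment In→F→Eg: bottleneck 2, flow now 13.
Augment In→R1→F→Eg: bottleneck 3, flow now 16.
No augmenting path remains; maximum flow = 16.
In the residual graph, reachable from In: {In}.
Min-cut edges: In→R1 (11), In→F (2), In→Eg (3); capacity 11 + 2 + 3 = 16.
This cut is saturated, so no flow can exceed 16.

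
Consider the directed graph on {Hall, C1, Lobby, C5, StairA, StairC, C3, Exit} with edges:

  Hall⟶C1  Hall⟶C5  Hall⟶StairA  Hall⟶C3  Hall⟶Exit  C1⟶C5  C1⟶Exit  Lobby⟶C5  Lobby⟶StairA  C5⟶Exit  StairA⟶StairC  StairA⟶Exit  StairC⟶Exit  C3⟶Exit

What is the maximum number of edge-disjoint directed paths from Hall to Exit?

5

Assign every edge capacity 1; by Menger, the answer equals the max flow.
Path Hall→Exit (+1); total 1.
Path Hall→C1→Exit (+1); total 2.
Path Hall→C5→Exit (+1); total 3.
Path Hall→StairA→Exit (+1); total 4.
Path Hall→C3→Exit (+1); total 5.
No residual Hall→Exit path; max flow = 5.
Certifying cut of size 5: {Hall→C1, Hall→C3, Hall→C5, Hall→Exit, Hall→StairA}.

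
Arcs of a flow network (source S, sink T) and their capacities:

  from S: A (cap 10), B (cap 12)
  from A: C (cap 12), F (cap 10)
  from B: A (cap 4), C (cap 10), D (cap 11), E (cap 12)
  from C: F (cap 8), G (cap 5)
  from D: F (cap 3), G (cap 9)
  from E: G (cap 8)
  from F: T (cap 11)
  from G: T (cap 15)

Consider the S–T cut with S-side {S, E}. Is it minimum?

No — its capacity is 30, but the minimum cut has capacity 22.

Given cut capacity: 10 + 12 + 8 = 30.
Augment S→A→F→T: bottleneck 10, flow now 10.
Augment S→B→C→F→T: bottleneck 1, flow now 11.
Augment S→B→C→G→T: bottleneck 5, flow now 16.
Augment S→B→D→G→T: bottleneck 6, flow now 22.
No augmenting path remains; maximum flow = 22.
In the residual graph, reachable from S: {S}.
Min-cut edges: S→A (10), S→B (12); capacity 10 + 12 = 22.
Cut capacity 30 exceeds the max flow 22, so it is not minimum.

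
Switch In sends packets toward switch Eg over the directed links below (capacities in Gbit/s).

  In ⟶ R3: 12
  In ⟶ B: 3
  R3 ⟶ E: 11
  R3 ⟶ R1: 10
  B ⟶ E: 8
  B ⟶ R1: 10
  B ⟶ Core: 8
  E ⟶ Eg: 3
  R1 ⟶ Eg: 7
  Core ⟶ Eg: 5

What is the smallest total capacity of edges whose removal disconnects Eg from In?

13

Augment In→R3→E→Eg: bottleneck 3, flow now 3.
Augment In→R3→R1→Eg: bottleneck 7, flow now 10.
Augment In→B→Core→Eg: bottleneck 3, flow now 13.
No augmenting path remains; maximum flow = 13.
By max-flow min-cut, the minimum cut capacity equals the max flow.
In the residual graph, reachable from In: {In, R3, E, R1}.
Min-cut edges: In→B (3), E→Eg (3), R1→Eg (7); capacity 3 + 3 + 7 = 13.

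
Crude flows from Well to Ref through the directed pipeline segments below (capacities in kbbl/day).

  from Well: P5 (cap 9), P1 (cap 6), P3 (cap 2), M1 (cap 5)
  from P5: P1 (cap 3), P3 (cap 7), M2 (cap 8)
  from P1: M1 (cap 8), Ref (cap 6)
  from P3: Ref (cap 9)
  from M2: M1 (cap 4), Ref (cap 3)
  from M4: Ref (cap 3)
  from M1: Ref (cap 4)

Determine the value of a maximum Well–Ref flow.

Augment Well→P1→Ref: bottleneck 6, flow now 6.
Augment Well→P3→Ref: bottleneck 2, flow now 8.
Augment Well→M1→Ref: bottleneck 4, flow now 12.
Augment Well→P5→P3→Ref: bottleneck 7, flow now 19.
Augment Well→P5→M2→Ref: bottleneck 2, flow now 21.
No augmenting path remains; maximum flow = 21.
In the residual graph, reachable from Well: {Well, M1}.
Min-cut edges: Well→P5 (9), Well→P1 (6), Well→P3 (2), M1→Ref (4); capacity 9 + 6 + 2 + 4 = 21.
This cut is saturated, so no flow can exceed 21.

21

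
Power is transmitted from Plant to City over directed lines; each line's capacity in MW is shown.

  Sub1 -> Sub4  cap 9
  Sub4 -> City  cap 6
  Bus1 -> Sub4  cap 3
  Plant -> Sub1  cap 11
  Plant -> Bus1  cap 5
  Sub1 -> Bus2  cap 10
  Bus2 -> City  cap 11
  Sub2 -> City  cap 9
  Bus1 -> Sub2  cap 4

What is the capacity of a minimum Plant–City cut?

Augment Plant→Sub1→Bus2→City: bottleneck 10, flow now 10.
Augment Plant→Sub1→Sub4→City: bottleneck 1, flow now 11.
Augment Plant→Bus1→Sub4→City: bottleneck 3, flow now 14.
Augment Plant→Bus1→Sub2→City: bottleneck 2, flow now 16.
No augmenting path remains; maximum flow = 16.
By max-flow min-cut, the minimum cut capacity equals the max flow.
In the residual graph, reachable from Plant: {Plant}.
Min-cut edges: Plant→Sub1 (11), Plant→Bus1 (5); capacity 11 + 5 = 16.

16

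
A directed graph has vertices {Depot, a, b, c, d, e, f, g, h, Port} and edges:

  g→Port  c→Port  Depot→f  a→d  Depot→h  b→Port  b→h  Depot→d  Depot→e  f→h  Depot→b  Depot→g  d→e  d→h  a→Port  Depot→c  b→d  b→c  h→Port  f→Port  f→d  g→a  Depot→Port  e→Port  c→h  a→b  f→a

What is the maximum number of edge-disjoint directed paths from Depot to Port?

Assign every edge capacity 1; by Menger, the answer equals the max flow.
Path Depot→Port (+1); total 1.
Path Depot→b→Port (+1); total 2.
Path Depot→c→Port (+1); total 3.
Path Depot→e→Port (+1); total 4.
Path Depot→f→Port (+1); total 5.
Path Depot→g→Port (+1); total 6.
Path Depot→h→Port (+1); total 7.
No residual Depot→Port path; max flow = 7.
Certifying cut of size 7: {Depot→Port, Depot→b, Depot→c, Depot→f, Depot→g, e→Port, h→Port}.

7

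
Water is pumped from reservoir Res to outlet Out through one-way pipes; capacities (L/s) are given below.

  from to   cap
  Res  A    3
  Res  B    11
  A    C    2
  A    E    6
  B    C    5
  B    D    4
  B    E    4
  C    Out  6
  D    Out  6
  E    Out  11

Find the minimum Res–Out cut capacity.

Augment Res→A→C→Out: bottleneck 2, flow now 2.
Augment Res→A→E→Out: bottleneck 1, flow now 3.
Augment Res→B→C→Out: bottleneck 4, flow now 7.
Augment Res→B→D→Out: bottleneck 4, flow now 11.
Augment Res→B→E→Out: bottleneck 3, flow now 14.
No augmenting path remains; maximum flow = 14.
By max-flow min-cut, the minimum cut capacity equals the max flow.
In the residual graph, reachable from Res: {Res}.
Min-cut edges: Res→A (3), Res→B (11); capacity 3 + 11 = 14.

14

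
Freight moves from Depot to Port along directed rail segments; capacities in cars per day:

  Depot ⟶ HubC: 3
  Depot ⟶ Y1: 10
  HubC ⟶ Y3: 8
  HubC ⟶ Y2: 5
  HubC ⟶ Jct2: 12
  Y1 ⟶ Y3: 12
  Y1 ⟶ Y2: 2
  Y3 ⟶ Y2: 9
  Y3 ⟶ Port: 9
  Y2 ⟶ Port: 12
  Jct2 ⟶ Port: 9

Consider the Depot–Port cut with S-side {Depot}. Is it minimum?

Given cut capacity: 3 + 10 = 13.
Augment Depot→HubC→Y3→Port: bottleneck 3, flow now 3.
Augment Depot→Y1→Y3→Port: bottleneck 6, flow now 9.
Augment Depot→Y1→Y2→Port: bottleneck 2, flow now 11.
Augment Depot→Y1→Y3→Y2→Port: bottleneck 2, flow now 13.
No augmenting path remains; maximum flow = 13.
Cut capacity 13 equals the max flow, so it is a minimum cut.

Yes — it is a minimum cut (capacity 13).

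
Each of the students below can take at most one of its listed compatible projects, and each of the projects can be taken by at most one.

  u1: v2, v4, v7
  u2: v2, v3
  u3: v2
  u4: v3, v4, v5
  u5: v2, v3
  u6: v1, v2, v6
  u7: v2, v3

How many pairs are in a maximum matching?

Unit-capacity flow: source→left, listed edges, right→sink; max matching = max flow.
Augmenting path u1→v2 (+1); matched 1.
Augmenting path u2→v3 (+1); matched 2.
Augmenting path u4→v4 (+1); matched 3.
Augmenting path u6→v1 (+1); matched 4.
Augmenting path u3→v2→u1→v7 (+1); matched 5.
No augmenting path remains; maximum matching = 5.
König certificate: {u1, u4, u6, v2, v3} is a vertex cover of size 5 (every listed pair touches it), so no matching can be larger.

5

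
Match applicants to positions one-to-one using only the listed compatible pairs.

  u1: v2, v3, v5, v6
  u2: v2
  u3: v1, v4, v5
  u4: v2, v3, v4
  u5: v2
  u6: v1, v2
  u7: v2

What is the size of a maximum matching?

Unit-capacity flow: source→left, listed edges, right→sink; max matching = max flow.
Augmenting path u1→v2 (+1); matched 1.
Augmenting path u3→v1 (+1); matched 2.
Augmenting path u4→v3 (+1); matched 3.
Augmenting path u2→v2→u1→v5 (+1); matched 4.
Augmenting path u6→v1→u3→v4 (+1); matched 5.
No augmenting path remains; maximum matching = 5.
König certificate: {u1, u3, u4, u6, v2} is a vertex cover of size 5 (every listed pair touches it), so no matching can be larger.

5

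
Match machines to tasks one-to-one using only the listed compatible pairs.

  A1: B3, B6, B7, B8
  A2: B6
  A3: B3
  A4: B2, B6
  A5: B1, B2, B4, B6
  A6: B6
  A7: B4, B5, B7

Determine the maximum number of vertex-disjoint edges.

Unit-capacity flow: source→left, listed edges, right→sink; max matching = max flow.
Augmenting path A1→B3 (+1); matched 1.
Augmenting path A2→B6 (+1); matched 2.
Augmenting path A4→B2 (+1); matched 3.
Augmenting path A5→B1 (+1); matched 4.
Augmenting path A7→B4 (+1); matched 5.
Augmenting path A3→B3→A1→B7 (+1); matched 6.
No augmenting path remains; maximum matching = 6.
König certificate: {A1, A3, A4, A5, A7, B6} is a vertex cover of size 6 (every listed pair touches it), so no matching can be larger.

6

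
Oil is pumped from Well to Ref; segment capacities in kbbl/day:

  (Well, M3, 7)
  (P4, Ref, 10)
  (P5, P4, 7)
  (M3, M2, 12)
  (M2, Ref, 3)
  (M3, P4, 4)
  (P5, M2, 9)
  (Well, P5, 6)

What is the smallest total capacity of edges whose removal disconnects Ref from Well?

Augment Well→M3→P4→Ref: bottleneck 4, flow now 4.
Augment Well→M3→M2→Ref: bottleneck 3, flow now 7.
Augment Well→P5→P4→Ref: bottleneck 6, flow now 13.
No augmenting path remains; maximum flow = 13.
By max-flow min-cut, the minimum cut capacity equals the max flow.
In the residual graph, reachable from Well: {Well}.
Min-cut edges: Well→M3 (7), Well→P5 (6); capacity 7 + 6 = 13.

13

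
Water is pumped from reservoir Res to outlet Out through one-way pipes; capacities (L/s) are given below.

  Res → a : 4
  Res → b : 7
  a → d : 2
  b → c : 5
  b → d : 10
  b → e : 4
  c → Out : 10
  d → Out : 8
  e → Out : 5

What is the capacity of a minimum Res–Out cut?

Augment Res→a→d→Out: bottleneck 2, flow now 2.
Augment Res→b→c→Out: bottleneck 5, flow now 7.
Augment Res→b→d→Out: bottleneck 2, flow now 9.
No augmenting path remains; maximum flow = 9.
By max-flow min-cut, the minimum cut capacity equals the max flow.
In the residual graph, reachable from Res: {Res, a}.
Min-cut edges: Res→b (7), a→d (2); capacity 7 + 2 = 9.

9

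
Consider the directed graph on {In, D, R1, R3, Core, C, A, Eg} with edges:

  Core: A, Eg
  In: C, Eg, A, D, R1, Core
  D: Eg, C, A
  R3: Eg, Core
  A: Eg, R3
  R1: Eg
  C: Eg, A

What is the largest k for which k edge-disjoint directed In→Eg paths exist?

Assign every edge capacity 1; by Menger, the answer equals the max flow.
Path In→Eg (+1); total 1.
Path In→D→Eg (+1); total 2.
Path In→R1→Eg (+1); total 3.
Path In→Core→Eg (+1); total 4.
Path In→C→Eg (+1); total 5.
Path In→A→Eg (+1); total 6.
No residual In→Eg path; max flow = 6.
Certifying cut of size 6: {In→A, In→C, In→Core, In→D, In→Eg, In→R1}.

6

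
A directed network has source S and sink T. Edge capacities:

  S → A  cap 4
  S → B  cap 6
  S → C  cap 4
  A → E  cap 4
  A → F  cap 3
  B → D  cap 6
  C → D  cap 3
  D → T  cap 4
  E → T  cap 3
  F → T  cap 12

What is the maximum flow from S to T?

Augment S→A→E→T: bottleneck 3, flow now 3.
Augment S→A→F→T: bottleneck 1, flow now 4.
Augment S→B→D→T: bottleneck 4, flow now 8.
No augmenting path remains; maximum flow = 8.
In the residual graph, reachable from S: {S, B, C, D}.
Min-cut edges: S→A (4), D→T (4); capacity 4 + 4 = 8.
This cut is saturated, so no flow can exceed 8.

8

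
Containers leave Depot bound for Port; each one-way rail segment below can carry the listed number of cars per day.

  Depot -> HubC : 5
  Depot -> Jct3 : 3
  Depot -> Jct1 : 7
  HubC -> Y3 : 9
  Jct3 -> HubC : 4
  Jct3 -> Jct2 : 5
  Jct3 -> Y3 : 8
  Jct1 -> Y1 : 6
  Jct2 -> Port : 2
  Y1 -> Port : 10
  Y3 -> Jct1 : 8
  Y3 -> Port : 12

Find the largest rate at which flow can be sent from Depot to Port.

Augment Depot→HubC→Y3→Port: bottleneck 5, flow now 5.
Augment Depot→Jct3→Jct2→Port: bottleneck 2, flow now 7.
Augment Depot→Jct3→Y3→Port: bottleneck 1, flow now 8.
Augment Depot→Jct1→Y1→Port: bottleneck 6, flow now 14.
No augmenting path remains; maximum flow = 14.
In the residual graph, reachable from Depot: {Depot, Jct1}.
Min-cut edges: Depot→HubC (5), Depot→Jct3 (3), Jct1→Y1 (6); capacity 5 + 3 + 6 = 14.
This cut is saturated, so no flow can exceed 14.

14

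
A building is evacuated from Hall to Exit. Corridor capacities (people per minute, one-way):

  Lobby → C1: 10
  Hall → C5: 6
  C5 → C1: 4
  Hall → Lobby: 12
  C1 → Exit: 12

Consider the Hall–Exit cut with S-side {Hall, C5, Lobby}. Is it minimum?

No — its capacity is 14, but the minimum cut has capacity 12.

Given cut capacity: 4 + 10 = 14.
Augment Hall→C5→C1→Exit: bottleneck 4, flow now 4.
Augment Hall→Lobby→C1→Exit: bottleneck 8, flow now 12.
No augmenting path remains; maximum flow = 12.
In the residual graph, reachable from Hall: {Hall, C5, Lobby, C1}.
Min-cut edges: C1→Exit (12); capacity 12 = 12.
Cut capacity 14 exceeds the max flow 12, so it is not minimum.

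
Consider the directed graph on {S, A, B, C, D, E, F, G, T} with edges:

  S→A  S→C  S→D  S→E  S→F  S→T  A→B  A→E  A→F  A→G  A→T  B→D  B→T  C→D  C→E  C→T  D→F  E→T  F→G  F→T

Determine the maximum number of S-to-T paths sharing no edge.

5

Assign every edge capacity 1; by Menger, the answer equals the max flow.
Path S→T (+1); total 1.
Path S→A→T (+1); total 2.
Path S→C→T (+1); total 3.
Path S→E→T (+1); total 4.
Path S→F→T (+1); total 5.
No residual S→T path; max flow = 5.
Certifying cut of size 5: {F→T, S→A, S→C, S→E, S→T}.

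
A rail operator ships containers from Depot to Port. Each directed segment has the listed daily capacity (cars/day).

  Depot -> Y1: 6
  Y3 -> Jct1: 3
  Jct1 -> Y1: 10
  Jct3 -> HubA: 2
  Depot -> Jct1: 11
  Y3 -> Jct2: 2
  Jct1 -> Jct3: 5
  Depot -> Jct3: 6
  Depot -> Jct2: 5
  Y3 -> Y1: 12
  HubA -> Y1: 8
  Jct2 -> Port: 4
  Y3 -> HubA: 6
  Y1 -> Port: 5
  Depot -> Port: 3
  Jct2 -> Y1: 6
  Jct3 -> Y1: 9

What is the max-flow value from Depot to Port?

12

Augment Depot→Port: bottleneck 3, flow now 3.
Augment Depot→Jct2→Port: bottleneck 4, flow now 7.
Augment Depot→Y1→Port: bottleneck 5, flow now 12.
No augmenting path remains; maximum flow = 12.
In the residual graph, reachable from Depot: {Depot, Jct1, Jct2, Jct3, HubA, Y1}.
Min-cut edges: Depot→Port (3), Jct2→Port (4), Y1→Port (5); capacity 3 + 4 + 5 = 12.
This cut is saturated, so no flow can exceed 12.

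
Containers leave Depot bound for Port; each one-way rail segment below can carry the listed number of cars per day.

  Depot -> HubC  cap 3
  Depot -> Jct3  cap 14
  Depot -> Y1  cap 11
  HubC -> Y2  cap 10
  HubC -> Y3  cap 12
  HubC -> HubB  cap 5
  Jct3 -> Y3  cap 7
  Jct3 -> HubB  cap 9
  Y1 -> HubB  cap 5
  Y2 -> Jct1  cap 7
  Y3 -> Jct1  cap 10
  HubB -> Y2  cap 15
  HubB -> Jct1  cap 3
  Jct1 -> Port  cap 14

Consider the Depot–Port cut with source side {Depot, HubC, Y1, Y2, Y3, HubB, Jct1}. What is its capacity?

Edges leaving {Depot, HubC, Y1, Y2, Y3, HubB, Jct1}: Depot→Jct3 (14), Jct1→Port (14).
Cut capacity = 14 + 14 = 28.

28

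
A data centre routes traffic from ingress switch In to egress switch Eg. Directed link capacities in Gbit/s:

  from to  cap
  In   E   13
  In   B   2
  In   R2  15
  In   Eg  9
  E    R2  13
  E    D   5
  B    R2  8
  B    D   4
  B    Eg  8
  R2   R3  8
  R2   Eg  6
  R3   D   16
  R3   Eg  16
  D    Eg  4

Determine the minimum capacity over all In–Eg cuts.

Augment In→Eg: bottleneck 9, flow now 9.
Augment In→B→Eg: bottleneck 2, flow now 11.
Augment In→R2→Eg: bottleneck 6, flow now 17.
Augment In→E→D→Eg: bottleneck 4, flow now 21.
Augment In→R2→R3→Eg: bottleneck 8, flow now 29.
No augmenting path remains; maximum flow = 29.
By max-flow min-cut, the minimum cut capacity equals the max flow.
In the residual graph, reachable from In: {In, E, R2, D}.
Min-cut edges: In→B (2), In→Eg (9), R2→R3 (8), R2→Eg (6), D→Eg (4); capacity 2 + 9 + 8 + 6 + 4 = 29.

29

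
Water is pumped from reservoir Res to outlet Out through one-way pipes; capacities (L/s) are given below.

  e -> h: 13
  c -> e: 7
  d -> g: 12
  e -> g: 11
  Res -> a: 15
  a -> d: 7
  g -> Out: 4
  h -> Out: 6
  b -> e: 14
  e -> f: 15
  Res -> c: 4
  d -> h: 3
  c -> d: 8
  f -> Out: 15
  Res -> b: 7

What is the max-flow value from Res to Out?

Augment Res→a→d→g→Out: bottleneck 4, flow now 4.
Augment Res→a→d→h→Out: bottleneck 3, flow now 7.
Augment Res→b→e→f→Out: bottleneck 7, flow now 14.
Augment Res→c→e→f→Out: bottleneck 4, flow now 18.
No augmenting path remains; maximum flow = 18.
In the residual graph, reachable from Res: {Res, a}.
Min-cut edges: Res→b (7), Res→c (4), a→d (7); capacity 7 + 4 + 7 = 18.
This cut is saturated, so no flow can exceed 18.

18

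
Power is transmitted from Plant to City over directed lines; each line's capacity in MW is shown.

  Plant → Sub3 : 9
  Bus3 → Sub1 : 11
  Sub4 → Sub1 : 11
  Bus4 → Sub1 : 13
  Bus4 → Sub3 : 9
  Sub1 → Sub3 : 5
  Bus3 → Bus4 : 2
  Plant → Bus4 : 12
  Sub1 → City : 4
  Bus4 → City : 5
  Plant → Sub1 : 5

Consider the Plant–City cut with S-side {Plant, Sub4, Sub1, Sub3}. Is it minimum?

No — its capacity is 16, but the minimum cut has capacity 9.

Given cut capacity: 12 + 4 = 16.
Augment Plant→Bus4→City: bottleneck 5, flow now 5.
Augment Plant→Sub1→City: bottleneck 4, flow now 9.
No augmenting path remains; maximum flow = 9.
In the residual graph, reachable from Plant: {Plant, Bus4, Sub1, Sub3}.
Min-cut edges: Bus4→City (5), Sub1→City (4); capacity 5 + 4 = 9.
Cut capacity 16 exceeds the max flow 9, so it is not minimum.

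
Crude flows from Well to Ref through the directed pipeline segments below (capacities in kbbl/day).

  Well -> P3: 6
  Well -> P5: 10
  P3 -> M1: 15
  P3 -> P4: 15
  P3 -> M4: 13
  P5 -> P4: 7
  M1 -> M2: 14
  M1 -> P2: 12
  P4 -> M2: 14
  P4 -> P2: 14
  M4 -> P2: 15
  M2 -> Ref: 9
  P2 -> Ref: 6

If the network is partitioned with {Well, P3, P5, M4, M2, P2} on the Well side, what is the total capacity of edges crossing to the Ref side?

Edges leaving {Well, P3, P5, M4, M2, P2}: P3→M1 (15), P3→P4 (15), P5→P4 (7), M2→Ref (9), P2→Ref (6).
Cut capacity = 15 + 15 + 7 + 9 + 6 = 52.

52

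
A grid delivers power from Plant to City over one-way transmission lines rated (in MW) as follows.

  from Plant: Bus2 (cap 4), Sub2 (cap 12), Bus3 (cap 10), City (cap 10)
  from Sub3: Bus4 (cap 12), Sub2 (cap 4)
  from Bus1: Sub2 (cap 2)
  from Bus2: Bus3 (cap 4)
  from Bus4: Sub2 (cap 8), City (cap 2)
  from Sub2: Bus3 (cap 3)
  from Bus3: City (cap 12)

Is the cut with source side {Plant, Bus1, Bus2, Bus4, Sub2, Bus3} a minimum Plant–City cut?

Given cut capacity: 10 + 2 + 12 = 24.
Augment Plant→City: bottleneck 10, flow now 10.
Augment Plant→Bus3→City: bottleneck 10, flow now 20.
Augment Plant→Bus2→Bus3→City: bottleneck 2, flow now 22.
No augmenting path remains; maximum flow = 22.
In the residual graph, reachable from Plant: {Plant, Bus2, Sub2, Bus3}.
Min-cut edges: Plant→City (10), Bus3→City (12); capacity 10 + 12 = 22.
Cut capacity 24 exceeds the max flow 22, so it is not minimum.

No — its capacity is 24, but the minimum cut has capacity 22.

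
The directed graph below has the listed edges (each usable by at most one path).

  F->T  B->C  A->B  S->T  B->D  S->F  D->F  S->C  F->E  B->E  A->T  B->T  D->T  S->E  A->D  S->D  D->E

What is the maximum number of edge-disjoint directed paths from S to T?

Assign every edge capacity 1; by Menger, the answer equals the max flow.
Path S→T (+1); total 1.
Path S→D→T (+1); total 2.
Path S→F→T (+1); total 3.
No residual S→T path; max flow = 3.
Certifying cut of size 3: {S→D, S→F, S→T}.

3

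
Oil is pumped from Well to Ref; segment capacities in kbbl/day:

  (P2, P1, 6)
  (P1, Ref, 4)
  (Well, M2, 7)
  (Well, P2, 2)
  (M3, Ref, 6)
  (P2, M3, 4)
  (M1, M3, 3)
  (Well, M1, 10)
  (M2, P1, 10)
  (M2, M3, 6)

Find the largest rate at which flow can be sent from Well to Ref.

Augment Well→M2→M3→Ref: bottleneck 6, flow now 6.
Augment Well→M2→P1→Ref: bottleneck 1, flow now 7.
Augment Well→P2→P1→Ref: bottleneck 2, flow now 9.
Augment Well→M1→M3→M2→P1→Ref: bottleneck 1, flow now 10. (uses reverse residual edge)
No augmenting path remains; maximum flow = 10.
In the residual graph, reachable from Well: {Well, M2, M1, P2, M3, P1}.
Min-cut edges: M3→Ref (6), P1→Ref (4); capacity 6 + 4 = 10.
This cut is saturated, so no flow can exceed 10.

10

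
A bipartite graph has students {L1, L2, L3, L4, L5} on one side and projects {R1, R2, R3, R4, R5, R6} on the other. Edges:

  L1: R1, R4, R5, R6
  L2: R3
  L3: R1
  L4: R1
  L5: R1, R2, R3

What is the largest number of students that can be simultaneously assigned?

Unit-capacity flow: source→left, listed edges, right→sink; max matching = max flow.
Augmenting path L1→R1 (+1); matched 1.
Augmenting path L2→R3 (+1); matched 2.
Augmenting path L5→R2 (+1); matched 3.
Augmenting path L3→R1→L1→R4 (+1); matched 4.
No augmenting path remains; maximum matching = 4.
König certificate: {L1, L2, L5, R1} is a vertex cover of size 4 (every listed pair touches it), so no matching can be larger.

4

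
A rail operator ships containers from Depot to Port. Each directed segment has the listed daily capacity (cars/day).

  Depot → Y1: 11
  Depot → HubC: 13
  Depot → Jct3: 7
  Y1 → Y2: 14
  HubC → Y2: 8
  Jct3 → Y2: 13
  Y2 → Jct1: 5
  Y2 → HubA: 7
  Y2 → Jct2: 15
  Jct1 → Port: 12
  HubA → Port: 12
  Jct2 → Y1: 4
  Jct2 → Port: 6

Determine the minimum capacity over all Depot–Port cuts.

Augment Depot→Y1→Y2→Jct1→Port: bottleneck 5, flow now 5.
Augment Depot→Y1→Y2→HubA→Port: bottleneck 6, flow now 11.
Augment Depot→HubC→Y2→HubA→Port: bottleneck 1, flow now 12.
Augment Depot→HubC→Y2→Jct2→Port: bottleneck 6, flow now 18.
No augmenting path remains; maximum flow = 18.
By max-flow min-cut, the minimum cut capacity equals the max flow.
In the residual graph, reachable from Depot: {Depot, Y1, HubC, Jct3, Y2, Jct2}.
Min-cut edges: Y2→Jct1 (5), Y2→HubA (7), Jct2→Port (6); capacity 5 + 7 + 6 = 18.

18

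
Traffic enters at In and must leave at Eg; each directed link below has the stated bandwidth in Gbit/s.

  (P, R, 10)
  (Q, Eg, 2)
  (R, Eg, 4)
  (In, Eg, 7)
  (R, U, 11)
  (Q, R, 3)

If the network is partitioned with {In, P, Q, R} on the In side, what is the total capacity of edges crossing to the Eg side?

24

Edges leaving {In, P, Q, R}: In→Eg (7), Q→Eg (2), R→U (11), R→Eg (4).
Cut capacity = 7 + 2 + 11 + 4 = 24.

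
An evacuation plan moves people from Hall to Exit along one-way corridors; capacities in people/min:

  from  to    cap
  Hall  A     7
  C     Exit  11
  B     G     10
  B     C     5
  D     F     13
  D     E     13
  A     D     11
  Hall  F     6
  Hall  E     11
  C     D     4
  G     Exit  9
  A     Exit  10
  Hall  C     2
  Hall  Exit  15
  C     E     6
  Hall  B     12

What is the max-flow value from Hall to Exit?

36

Augment Hall→Exit: bottleneck 15, flow now 15.
Augment Hall→A→Exit: bottleneck 7, flow now 22.
Augment Hall→C→Exit: bottleneck 2, flow now 24.
Augment Hall→B→C→Exit: bottleneck 5, flow now 29.
Augment Hall→B→G→Exit: bottleneck 7, flow now 36.
No augmenting path remains; maximum flow = 36.
In the residual graph, reachable from Hall: {Hall, E, F}.
Min-cut edges: Hall→A (7), Hall→B (12), Hall→C (2), Hall→Exit (15); capacity 7 + 12 + 2 + 15 = 36.
This cut is saturated, so no flow can exceed 36.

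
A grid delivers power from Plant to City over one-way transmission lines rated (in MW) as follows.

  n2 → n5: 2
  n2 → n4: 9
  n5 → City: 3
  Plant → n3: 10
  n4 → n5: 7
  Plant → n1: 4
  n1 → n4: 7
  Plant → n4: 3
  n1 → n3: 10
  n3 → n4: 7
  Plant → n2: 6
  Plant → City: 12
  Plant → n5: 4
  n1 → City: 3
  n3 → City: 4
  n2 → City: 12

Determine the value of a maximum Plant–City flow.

28

Augment Plant→City: bottleneck 12, flow now 12.
Augment Plant→n1→City: bottleneck 3, flow now 15.
Augment Plant→n2→City: bottleneck 6, flow now 21.
Augment Plant→n3→City: bottleneck 4, flow now 25.
Augment Plant→n5→City: bottleneck 3, flow now 28.
No augmenting path remains; maximum flow = 28.
In the residual graph, reachable from Plant: {Plant, n1, n3, n4, n5}.
Min-cut edges: Plant→n2 (6), Plant→City (12), n1→City (3), n3→City (4), n5→City (3); capacity 6 + 12 + 3 + 4 + 3 = 28.
This cut is saturated, so no flow can exceed 28.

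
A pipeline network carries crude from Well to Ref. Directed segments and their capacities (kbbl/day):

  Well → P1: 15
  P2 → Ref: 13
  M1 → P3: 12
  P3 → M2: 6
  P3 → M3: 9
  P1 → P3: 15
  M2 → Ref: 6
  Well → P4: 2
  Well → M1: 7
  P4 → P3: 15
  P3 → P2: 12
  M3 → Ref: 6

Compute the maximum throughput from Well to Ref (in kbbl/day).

Augment Well→M1→P3→M2→Ref: bottleneck 6, flow now 6.
Augment Well→M1→P3→P2→Ref: bottleneck 1, flow now 7.
Augment Well→P1→P3→P2→Ref: bottleneck 11, flow now 18.
Augment Well→P1→P3→M3→Ref: bottleneck 4, flow now 22.
Augment Well→P4→P3→M3→Ref: bottleneck 2, flow now 24.
No augmenting path remains; maximum flow = 24.
In the residual graph, reachable from Well: {Well}.
Min-cut edges: Well→M1 (7), Well→P1 (15), Well→P4 (2); capacity 7 + 15 + 2 = 24.
This cut is saturated, so no flow can exceed 24.

24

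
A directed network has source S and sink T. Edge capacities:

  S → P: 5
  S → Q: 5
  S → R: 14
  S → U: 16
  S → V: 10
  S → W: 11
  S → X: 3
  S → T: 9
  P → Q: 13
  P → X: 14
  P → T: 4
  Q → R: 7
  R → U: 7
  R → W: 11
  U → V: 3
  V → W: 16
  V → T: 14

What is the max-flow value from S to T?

Augment S→T: bottleneck 9, flow now 9.
Augment S→P→T: bottleneck 4, flow now 13.
Augment S→V→T: bottleneck 10, flow now 23.
Augment S→U→V→T: bottleneck 3, flow now 26.
No augmenting path remains; maximum flow = 26.
In the residual graph, reachable from S: {S, P, Q, R, U, W, X}.
Min-cut edges: S→V (10), S→T (9), P→T (4), U→V (3); capacity 10 + 9 + 4 + 3 = 26.
This cut is saturated, so no flow can exceed 26.

26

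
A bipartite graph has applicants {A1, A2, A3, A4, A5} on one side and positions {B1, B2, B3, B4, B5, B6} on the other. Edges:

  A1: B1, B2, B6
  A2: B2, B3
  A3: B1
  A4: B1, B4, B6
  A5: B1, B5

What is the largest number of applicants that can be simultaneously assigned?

5

Unit-capacity flow: source→left, listed edges, right→sink; max matching = max flow.
Augmenting path A1→B1 (+1); matched 1.
Augmenting path A2→B2 (+1); matched 2.
Augmenting path A4→B4 (+1); matched 3.
Augmenting path A5→B5 (+1); matched 4.
Augmenting path A3→B1→A1→B6 (+1); matched 5.
No augmenting path remains; maximum matching = 5.
König certificate: {A1, A2, A3, A4, A5} is a vertex cover of size 5 (every listed pair touches it), so no matching can be larger.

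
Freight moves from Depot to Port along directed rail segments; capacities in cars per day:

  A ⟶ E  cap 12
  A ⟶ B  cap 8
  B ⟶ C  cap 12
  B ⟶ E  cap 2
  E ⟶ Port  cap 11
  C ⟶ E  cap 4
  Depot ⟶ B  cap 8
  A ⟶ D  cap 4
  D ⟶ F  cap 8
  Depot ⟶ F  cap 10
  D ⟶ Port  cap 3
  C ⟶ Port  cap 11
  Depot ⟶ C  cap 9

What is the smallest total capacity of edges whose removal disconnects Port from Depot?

Augment Depot→C→Port: bottleneck 9, flow now 9.
Augment Depot→B→C→Port: bottleneck 2, flow now 11.
Augment Depot→B→E→Port: bottleneck 2, flow now 13.
Augment Depot→B→C→E→Port: bottleneck 4, flow now 17.
No augmenting path remains; maximum flow = 17.
By max-flow min-cut, the minimum cut capacity equals the max flow.
In the residual graph, reachable from Depot: {Depot, F}.
Min-cut edges: Depot→B (8), Depot→C (9); capacity 8 + 9 = 17.

17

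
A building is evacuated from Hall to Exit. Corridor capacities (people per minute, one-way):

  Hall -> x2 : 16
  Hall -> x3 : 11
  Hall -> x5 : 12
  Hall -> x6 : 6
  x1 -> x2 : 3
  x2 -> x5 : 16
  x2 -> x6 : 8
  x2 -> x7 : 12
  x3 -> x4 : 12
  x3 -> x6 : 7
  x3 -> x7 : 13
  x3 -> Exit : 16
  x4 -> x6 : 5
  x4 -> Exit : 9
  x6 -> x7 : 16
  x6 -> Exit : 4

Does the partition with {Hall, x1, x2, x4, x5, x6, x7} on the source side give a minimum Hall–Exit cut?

No — its capacity is 24, but the minimum cut has capacity 15.

Given cut capacity: 11 + 9 + 4 = 24.
Augment Hall→x3→Exit: bottleneck 11, flow now 11.
Augment Hall→x6→Exit: bottleneck 4, flow now 15.
No augmenting path remains; maximum flow = 15.
In the residual graph, reachable from Hall: {Hall, x2, x5, x6, x7}.
Min-cut edges: Hall→x3 (11), x6→Exit (4); capacity 11 + 4 = 15.
Cut capacity 24 exceeds the max flow 15, so it is not minimum.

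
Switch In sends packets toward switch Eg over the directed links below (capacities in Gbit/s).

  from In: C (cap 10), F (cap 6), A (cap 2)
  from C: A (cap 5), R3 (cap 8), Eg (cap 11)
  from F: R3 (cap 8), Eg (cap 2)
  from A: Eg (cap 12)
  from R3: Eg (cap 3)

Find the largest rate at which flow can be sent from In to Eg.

17

Augment In→C→Eg: bottleneck 10, flow now 10.
Augment In→F→Eg: bottleneck 2, flow now 12.
Augment In→A→Eg: bottleneck 2, flow now 14.
Augment In→F→R3→Eg: bottleneck 3, flow now 17.
No augmenting path remains; maximum flow = 17.
In the residual graph, reachable from In: {In, F, R3}.
Min-cut edges: In→C (10), In→A (2), F→Eg (2), R3→Eg (3); capacity 10 + 2 + 2 + 3 = 17.
This cut is saturated, so no flow can exceed 17.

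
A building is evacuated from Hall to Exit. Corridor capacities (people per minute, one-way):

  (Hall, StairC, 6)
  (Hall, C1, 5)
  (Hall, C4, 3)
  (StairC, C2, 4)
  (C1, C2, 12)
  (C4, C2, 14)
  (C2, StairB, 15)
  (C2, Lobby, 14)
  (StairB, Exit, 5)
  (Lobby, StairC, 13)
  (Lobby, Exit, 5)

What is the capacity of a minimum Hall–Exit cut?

10

Augment Hall→StairC→C2→StairB→Exit: bottleneck 4, flow now 4.
Augment Hall→C1→C2→StairB→Exit: bottleneck 1, flow now 5.
Augment Hall→C1→C2→Lobby→Exit: bottleneck 4, flow now 9.
Augment Hall→C4→C2→Lobby→Exit: bottleneck 1, flow now 10.
No augmenting path remains; maximum flow = 10.
By max-flow min-cut, the minimum cut capacity equals the max flow.
In the residual graph, reachable from Hall: {Hall, StairC, C1, C4, C2, StairB, Lobby}.
Min-cut edges: StairB→Exit (5), Lobby→Exit (5); capacity 5 + 5 = 10.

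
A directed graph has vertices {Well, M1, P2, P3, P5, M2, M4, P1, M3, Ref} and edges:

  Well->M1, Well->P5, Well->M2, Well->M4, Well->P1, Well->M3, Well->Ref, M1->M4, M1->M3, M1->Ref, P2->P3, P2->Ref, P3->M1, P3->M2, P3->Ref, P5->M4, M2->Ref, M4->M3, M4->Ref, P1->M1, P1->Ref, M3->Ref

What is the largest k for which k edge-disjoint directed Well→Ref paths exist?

Assign every edge capacity 1; by Menger, the answer equals the max flow.
Path Well→Ref (+1); total 1.
Path Well→M1→Ref (+1); total 2.
Path Well→M2→Ref (+1); total 3.
Path Well→M4→Ref (+1); total 4.
Path Well→P1→Ref (+1); total 5.
Path Well→M3→Ref (+1); total 6.
No residual Well→Ref path; max flow = 6.
Certifying cut of size 6: {M3→Ref, M4→Ref, Well→M1, Well→M2, Well→P1, Well→Ref}.

6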